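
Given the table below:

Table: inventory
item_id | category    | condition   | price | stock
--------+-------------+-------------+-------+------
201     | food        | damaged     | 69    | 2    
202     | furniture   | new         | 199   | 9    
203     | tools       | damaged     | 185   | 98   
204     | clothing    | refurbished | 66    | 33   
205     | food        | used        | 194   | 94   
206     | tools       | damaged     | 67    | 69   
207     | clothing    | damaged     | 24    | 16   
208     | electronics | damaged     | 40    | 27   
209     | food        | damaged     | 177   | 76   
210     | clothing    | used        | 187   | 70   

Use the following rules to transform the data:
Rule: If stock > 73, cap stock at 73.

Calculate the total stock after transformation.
445

Step 1: 3 records have stock > 73
Step 2: These records originally summed to 268
Step 3: After capping: 3 × 73 = 219
Step 4: Unaffected records sum: 226
Step 5: Final sum = 219 + 226 = 445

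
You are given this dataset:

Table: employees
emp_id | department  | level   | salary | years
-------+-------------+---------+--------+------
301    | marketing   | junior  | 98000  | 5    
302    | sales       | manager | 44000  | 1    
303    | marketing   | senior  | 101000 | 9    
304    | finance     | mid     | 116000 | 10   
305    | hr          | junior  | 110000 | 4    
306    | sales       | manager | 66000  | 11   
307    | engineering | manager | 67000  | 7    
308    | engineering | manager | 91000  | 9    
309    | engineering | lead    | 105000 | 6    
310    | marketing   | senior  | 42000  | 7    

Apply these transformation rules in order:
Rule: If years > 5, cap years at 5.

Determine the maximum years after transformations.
5

Step 1: Original maximum years = 11
Step 2: Apply cap at 5
Step 3: 7 records had years > 5 and were capped
Step 4: Maximum after transformation = 5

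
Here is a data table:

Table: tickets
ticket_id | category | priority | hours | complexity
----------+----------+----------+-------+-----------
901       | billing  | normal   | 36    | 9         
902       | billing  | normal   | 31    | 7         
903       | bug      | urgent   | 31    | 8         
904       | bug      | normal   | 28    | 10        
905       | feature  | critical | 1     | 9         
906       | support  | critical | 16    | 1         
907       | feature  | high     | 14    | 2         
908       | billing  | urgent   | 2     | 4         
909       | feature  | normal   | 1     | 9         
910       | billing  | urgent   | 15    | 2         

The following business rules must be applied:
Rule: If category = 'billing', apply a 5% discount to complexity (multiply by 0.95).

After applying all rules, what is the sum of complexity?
59.9

Step 1: Records with category = 'billing' have total complexity = 22
Step 2: Apply multiplier: 22 × 0.95 = 20.9
Step 3: Other records total: 39
Step 4: Final sum = 20.9 + 39 = 59.9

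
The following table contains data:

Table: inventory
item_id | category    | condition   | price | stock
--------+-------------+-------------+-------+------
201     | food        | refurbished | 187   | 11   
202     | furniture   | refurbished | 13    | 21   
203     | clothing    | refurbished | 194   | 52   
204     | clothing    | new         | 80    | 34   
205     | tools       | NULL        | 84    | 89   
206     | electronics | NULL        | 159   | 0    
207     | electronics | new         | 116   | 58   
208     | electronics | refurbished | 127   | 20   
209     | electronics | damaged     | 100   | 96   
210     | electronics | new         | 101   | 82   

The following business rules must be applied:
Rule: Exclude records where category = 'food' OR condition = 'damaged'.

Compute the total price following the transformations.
874

Step 1: Find records where category = 'food' OR condition = 'damaged'
Step 2: 2 records match, summing to 287
Step 3: Original sum: 1161
Step 4: Remaining sum = 1161 - 287 = 874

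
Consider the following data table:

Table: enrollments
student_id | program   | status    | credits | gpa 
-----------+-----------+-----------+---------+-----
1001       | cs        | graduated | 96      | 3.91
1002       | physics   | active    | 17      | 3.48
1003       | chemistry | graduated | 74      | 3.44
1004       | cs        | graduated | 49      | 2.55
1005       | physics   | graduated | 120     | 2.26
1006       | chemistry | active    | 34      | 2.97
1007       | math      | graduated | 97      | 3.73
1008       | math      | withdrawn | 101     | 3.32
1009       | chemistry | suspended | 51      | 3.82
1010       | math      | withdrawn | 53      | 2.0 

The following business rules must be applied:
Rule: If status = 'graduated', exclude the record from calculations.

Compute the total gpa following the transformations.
15.59

Step 1: Identify records where status = 'graduated'
Step 2: The excluded records sum to 15.89
Step 3: Original total gpa = 31.48
Step 4: Remaining total = 31.48 - 15.89 = 15.59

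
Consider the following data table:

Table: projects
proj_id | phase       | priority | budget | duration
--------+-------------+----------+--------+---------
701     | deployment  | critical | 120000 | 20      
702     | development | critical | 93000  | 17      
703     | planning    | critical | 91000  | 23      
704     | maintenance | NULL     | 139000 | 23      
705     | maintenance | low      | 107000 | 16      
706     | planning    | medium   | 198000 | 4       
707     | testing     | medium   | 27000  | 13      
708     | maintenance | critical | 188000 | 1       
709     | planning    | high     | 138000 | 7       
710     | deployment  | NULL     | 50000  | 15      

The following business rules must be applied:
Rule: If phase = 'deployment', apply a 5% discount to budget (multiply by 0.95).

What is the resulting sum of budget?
1142500.0

Step 1: Records with phase = 'deployment' have total budget = 170000
Step 2: Apply multiplier: 170000 × 0.95 = 161500.0
Step 3: Other records total: 981000
Step 4: Final sum = 161500.0 + 981000 = 1142500.0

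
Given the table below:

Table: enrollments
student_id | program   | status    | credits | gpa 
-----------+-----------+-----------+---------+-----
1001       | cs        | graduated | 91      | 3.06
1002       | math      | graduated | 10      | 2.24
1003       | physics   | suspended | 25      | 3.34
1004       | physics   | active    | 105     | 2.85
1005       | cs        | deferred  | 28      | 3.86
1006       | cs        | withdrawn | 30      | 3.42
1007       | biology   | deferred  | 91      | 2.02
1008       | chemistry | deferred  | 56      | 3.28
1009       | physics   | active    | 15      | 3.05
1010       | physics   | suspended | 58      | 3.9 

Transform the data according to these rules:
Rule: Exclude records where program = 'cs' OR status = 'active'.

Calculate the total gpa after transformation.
14.78

Step 1: Find records where program = 'cs' OR status = 'active'
Step 2: 5 records match, summing to 16.24
Step 3: Original sum: 31.02
Step 4: Remaining sum = 31.02 - 16.24 = 14.78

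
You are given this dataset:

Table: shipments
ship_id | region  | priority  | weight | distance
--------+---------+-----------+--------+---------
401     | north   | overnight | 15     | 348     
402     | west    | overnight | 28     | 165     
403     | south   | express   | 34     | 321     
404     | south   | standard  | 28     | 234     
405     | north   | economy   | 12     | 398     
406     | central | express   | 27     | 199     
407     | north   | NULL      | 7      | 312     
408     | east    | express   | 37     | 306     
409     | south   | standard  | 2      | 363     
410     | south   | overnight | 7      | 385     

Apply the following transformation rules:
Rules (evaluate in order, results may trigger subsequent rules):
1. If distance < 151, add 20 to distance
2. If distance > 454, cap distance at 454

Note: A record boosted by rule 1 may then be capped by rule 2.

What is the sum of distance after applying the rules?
3031

Step 1: Apply rule 1 to records with distance < 151
  - 0 records get bonus of 20
  - Of these, 0 records then exceed 454 and get capped
Step 2: Apply rule 2 to records with distance > 454
  - 0 records (original) are capped
Step 3: Calculate final sum = 3031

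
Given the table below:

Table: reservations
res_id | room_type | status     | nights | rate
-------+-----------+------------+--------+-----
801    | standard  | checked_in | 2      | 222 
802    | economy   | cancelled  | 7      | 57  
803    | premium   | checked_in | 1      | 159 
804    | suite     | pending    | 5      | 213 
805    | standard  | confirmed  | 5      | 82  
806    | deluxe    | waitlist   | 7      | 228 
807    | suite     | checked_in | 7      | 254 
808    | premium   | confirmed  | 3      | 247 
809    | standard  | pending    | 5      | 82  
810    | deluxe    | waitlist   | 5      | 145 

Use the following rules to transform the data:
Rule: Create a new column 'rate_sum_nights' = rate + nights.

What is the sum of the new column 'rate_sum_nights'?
1736

Step 1: For each record, compute rate + nights
Example calculations:
  222 + 2 = 224
  57 + 7 = 64
  159 + 1 = 160
  ...
Step 2: Sum all derived values
Step 3: Total = 1736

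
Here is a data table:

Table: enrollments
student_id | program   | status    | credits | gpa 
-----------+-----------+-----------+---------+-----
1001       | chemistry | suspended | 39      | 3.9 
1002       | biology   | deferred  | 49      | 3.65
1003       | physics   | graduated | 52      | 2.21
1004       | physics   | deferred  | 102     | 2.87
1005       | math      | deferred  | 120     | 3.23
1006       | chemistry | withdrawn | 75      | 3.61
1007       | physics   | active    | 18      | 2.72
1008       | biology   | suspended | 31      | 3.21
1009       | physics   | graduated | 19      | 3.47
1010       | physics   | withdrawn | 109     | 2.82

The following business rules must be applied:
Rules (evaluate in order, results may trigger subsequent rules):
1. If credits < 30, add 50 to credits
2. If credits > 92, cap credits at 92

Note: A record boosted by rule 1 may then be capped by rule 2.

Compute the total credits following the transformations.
659

Step 1: Apply rule 1 to records with credits < 30
  - 2 records get bonus of 50
  - Of these, 0 records then exceed 92 and get capped
Step 2: Apply rule 2 to records with credits > 92
  - 3 records (original) are capped
Step 3: Calculate final sum = 659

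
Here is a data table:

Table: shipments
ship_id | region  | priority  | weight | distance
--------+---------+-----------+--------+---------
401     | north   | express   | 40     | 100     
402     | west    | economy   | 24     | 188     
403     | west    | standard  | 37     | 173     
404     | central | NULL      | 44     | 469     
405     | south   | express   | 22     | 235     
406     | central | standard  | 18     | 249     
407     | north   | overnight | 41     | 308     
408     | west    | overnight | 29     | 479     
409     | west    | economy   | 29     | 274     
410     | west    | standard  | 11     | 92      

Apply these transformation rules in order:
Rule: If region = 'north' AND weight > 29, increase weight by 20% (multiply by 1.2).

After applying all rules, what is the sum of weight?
311.2

Step 1: Find records where region = 'north' AND weight > 29
Step 2: 2 records match, summing to 81
Step 3: After multiplier: 81 × 1.2 = 97.2
Step 4: Unaffected records sum: 214
Step 5: Final sum = 97.2 + 214 = 311.2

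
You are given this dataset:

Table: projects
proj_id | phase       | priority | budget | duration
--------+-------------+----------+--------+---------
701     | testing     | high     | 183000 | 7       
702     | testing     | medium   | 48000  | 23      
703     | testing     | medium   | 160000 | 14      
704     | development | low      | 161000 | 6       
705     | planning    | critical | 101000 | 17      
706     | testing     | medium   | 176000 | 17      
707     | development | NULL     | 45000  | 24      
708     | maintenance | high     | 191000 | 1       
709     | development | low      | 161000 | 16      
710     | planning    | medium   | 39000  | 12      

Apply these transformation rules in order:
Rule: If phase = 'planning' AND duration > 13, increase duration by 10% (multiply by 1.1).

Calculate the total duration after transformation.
138.7

Step 1: Find records where phase = 'planning' AND duration > 13
Step 2: 1 records match, summing to 17
Step 3: After multiplier: 17 × 1.1 = 18.7
Step 4: Unaffected records sum: 120
Step 5: Final sum = 18.7 + 120 = 138.7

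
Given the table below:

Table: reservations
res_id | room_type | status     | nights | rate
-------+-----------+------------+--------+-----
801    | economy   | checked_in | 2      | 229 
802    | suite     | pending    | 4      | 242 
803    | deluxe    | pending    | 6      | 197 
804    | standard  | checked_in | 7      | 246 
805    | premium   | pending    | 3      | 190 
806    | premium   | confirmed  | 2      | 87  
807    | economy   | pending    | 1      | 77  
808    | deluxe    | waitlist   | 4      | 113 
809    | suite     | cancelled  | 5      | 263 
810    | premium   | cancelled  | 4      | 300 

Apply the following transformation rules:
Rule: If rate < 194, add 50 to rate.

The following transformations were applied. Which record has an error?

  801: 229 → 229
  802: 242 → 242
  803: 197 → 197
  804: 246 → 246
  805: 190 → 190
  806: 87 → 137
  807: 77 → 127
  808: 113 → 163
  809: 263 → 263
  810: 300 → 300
Record 805 has an error. The correct transformed value should be 240, not 190.

Step 1: Check each record against the rule
Step 2: Record 805 has rate = 190
Step 3: Since 190 < 194, the bonus should have been applied
Step 4: Correct value = 240, but claimed value = 190
Conclusion: Record 805 has the error.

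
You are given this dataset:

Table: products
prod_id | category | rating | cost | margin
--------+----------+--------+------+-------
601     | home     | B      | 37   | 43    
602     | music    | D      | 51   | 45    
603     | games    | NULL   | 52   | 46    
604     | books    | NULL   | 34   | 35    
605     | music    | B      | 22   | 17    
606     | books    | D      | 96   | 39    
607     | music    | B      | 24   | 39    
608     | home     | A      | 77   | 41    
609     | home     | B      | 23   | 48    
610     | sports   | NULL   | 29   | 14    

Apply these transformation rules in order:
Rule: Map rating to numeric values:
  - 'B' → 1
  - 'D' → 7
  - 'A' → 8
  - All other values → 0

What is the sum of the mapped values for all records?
26

Step 1: Apply mapping to each record
Step 2: Count by status:
  'B': 4 records × 1 = 4
  'D': 2 records × 7 = 14
  'A': 1 records × 8 = 8
Step 3: Sum all mapped values = 26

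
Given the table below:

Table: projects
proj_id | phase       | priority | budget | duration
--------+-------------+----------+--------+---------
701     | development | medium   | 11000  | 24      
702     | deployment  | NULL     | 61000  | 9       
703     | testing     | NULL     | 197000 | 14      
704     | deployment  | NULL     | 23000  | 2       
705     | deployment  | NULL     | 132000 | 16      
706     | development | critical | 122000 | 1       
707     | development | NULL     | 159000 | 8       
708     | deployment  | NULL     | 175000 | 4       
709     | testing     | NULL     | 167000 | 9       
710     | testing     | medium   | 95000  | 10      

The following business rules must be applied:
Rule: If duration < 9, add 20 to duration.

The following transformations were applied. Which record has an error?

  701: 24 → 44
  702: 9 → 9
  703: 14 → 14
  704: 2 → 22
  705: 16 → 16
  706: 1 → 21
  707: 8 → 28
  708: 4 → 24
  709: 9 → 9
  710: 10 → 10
Record 701 has an error. The correct transformed value should be 24, not 44.

Step 1: Check each record against the rule
Step 2: Record 701 has duration = 24
Step 3: Since 24 >= 9, the bonus should not have been applied
Step 4: Correct value = 24, but claimed value = 44
Conclusion: Record 701 has the error.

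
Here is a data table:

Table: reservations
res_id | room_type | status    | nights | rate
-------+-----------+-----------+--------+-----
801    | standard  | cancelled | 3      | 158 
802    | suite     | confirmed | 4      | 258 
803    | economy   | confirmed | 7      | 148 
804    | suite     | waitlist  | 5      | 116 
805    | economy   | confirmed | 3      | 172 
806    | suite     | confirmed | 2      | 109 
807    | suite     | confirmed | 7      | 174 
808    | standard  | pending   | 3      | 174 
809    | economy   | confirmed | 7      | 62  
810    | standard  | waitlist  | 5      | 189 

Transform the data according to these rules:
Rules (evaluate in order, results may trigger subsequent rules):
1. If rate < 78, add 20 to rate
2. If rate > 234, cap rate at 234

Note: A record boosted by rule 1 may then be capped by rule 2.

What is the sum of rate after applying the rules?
1556

Step 1: Apply rule 1 to records with rate < 78
  - 1 records get bonus of 20
  - Of these, 0 records then exceed 234 and get capped
Step 2: Apply rule 2 to records with rate > 234
  - 1 records (original) are capped
Step 3: Calculate final sum = 1556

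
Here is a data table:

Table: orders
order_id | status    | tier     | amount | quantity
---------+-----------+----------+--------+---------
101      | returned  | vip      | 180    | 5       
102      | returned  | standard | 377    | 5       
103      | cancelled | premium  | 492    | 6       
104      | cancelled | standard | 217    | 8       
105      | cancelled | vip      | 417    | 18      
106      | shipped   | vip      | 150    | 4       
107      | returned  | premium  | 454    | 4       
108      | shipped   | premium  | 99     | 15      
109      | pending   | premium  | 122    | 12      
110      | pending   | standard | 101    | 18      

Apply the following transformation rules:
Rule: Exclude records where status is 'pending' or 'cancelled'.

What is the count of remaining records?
5

Step 1: Count records to exclude
  - 2 (pending) + 3 (cancelled) = 5 records
Step 2: Total records: 10
Step 3: Remaining = 10 - 5 = 5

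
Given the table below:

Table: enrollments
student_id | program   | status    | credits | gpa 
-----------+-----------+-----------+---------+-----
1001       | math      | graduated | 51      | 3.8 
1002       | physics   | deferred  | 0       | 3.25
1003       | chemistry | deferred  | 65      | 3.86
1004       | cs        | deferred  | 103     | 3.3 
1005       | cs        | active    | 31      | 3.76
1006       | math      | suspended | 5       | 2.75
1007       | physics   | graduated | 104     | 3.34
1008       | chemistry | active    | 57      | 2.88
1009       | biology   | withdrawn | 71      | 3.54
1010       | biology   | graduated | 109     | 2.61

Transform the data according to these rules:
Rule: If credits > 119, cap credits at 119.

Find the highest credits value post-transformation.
109

Step 1: Original maximum credits = 109
Step 2: Check cap of 119 against maximum
Step 3: No records exceed the cap (max 109 <= cap 119), so no capping applies
Step 4: Maximum after transformation = 109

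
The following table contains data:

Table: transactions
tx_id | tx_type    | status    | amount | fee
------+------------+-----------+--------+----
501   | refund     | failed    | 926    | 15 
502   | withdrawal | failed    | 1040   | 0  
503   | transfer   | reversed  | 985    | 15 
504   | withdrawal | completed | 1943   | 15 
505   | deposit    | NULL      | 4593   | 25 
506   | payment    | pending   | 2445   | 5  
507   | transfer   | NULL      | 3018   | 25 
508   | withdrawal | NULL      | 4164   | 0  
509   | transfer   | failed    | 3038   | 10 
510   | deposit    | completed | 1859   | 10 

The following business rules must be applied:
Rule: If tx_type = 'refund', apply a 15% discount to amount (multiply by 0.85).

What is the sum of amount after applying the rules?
23872.1

Step 1: Records with tx_type = 'refund' have total amount = 926
Step 2: Apply multiplier: 926 × 0.85 = 787.1
Step 3: Other records total: 23085
Step 4: Final sum = 787.1 + 23085 = 23872.1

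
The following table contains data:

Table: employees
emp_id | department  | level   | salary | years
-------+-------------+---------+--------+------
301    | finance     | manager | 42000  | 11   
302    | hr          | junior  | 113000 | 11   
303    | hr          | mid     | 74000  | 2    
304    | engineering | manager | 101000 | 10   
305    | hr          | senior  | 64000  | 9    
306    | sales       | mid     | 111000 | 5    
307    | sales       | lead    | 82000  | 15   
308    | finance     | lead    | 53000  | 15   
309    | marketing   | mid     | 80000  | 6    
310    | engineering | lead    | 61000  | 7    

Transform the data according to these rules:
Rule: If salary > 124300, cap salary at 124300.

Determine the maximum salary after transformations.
113000

Step 1: Original maximum salary = 113000
Step 2: Check cap of 124300 against maximum
Step 3: No records exceed the cap (max 113000 <= cap 124300), so no capping applies
Step 4: Maximum after transformation = 113000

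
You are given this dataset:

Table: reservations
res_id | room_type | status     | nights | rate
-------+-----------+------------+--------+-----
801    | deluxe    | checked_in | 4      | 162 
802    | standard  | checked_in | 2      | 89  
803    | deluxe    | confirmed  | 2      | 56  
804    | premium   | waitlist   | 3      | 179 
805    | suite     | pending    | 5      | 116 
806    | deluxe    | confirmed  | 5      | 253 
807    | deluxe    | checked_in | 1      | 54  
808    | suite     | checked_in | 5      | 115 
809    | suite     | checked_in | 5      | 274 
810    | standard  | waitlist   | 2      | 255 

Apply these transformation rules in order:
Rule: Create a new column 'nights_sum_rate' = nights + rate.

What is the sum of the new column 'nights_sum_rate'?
1587

Step 1: For each record, compute nights + rate
Example calculations:
  4 + 162 = 166
  2 + 89 = 91
  2 + 56 = 58
  ...
Step 2: Sum all derived values
Step 3: Total = 1587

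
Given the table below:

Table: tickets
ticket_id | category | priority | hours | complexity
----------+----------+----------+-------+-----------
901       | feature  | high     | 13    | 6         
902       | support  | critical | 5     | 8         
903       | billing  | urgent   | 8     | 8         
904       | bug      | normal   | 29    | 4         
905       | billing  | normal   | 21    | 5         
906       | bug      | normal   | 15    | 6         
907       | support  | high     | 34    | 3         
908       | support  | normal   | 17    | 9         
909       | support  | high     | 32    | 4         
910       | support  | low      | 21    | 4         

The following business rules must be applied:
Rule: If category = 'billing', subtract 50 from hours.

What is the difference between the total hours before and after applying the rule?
100

Step 1: Original sum of hours = 195
Step 2: 2 records have category = 'billing'
Step 3: Each affected record changes by -50
Step 4: Total change = 2 × -50 = -100
Step 5: New sum = 195 + -100 = 95
Step 6: Difference = |95 - 195| = 100
        (Sum decreased by 100)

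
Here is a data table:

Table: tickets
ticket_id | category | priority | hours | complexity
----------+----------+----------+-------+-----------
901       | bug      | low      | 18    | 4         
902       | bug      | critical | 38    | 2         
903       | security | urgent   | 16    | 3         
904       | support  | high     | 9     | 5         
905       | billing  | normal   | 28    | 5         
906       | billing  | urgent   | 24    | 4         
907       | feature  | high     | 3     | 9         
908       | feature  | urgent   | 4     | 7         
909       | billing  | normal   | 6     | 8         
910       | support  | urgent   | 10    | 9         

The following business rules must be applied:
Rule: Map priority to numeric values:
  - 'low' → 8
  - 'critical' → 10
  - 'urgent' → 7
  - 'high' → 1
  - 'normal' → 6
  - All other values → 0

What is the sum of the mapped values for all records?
60

Step 1: Apply mapping to each record
Step 2: Count by status:
  'low': 1 records × 8 = 8
  'critical': 1 records × 10 = 10
  'urgent': 4 records × 7 = 28
  'high': 2 records × 1 = 2
  'normal': 2 records × 6 = 12
Step 3: Sum all mapped values = 60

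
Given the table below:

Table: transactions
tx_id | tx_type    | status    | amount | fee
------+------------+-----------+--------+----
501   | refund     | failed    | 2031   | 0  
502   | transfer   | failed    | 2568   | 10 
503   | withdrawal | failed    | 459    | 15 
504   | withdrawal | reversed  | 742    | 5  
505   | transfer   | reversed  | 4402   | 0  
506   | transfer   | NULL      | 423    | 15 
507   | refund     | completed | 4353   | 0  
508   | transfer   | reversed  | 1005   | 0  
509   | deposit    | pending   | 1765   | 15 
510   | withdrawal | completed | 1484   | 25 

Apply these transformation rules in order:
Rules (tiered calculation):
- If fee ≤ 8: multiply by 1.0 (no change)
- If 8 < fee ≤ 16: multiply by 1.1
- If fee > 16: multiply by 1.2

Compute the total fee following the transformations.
95.5

Step 1: Tier 1 (fee ≤ 8): 5 records, sum = 5 × 1.0 = 5.0
Step 2: Tier 2 (8 < fee ≤ 16): 4 records, sum = 55 × 1.1 = 60.5
Step 3: Tier 3 (fee > 16): 1 records, sum = 25 × 1.2 = 30.0
Step 4: Final sum = 5.0 + 60.5 + 30.0 = 95.5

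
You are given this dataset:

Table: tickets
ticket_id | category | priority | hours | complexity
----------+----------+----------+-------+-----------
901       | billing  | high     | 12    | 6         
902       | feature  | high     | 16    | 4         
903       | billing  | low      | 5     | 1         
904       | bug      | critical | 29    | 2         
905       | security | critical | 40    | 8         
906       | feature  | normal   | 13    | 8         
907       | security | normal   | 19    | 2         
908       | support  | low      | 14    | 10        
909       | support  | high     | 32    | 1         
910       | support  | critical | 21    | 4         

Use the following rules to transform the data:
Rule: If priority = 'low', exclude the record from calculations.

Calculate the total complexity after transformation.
35

Step 1: Identify records where priority = 'low'
Step 2: The excluded records sum to 11
Step 3: Original total complexity = 46
Step 4: Remaining total = 46 - 11 = 35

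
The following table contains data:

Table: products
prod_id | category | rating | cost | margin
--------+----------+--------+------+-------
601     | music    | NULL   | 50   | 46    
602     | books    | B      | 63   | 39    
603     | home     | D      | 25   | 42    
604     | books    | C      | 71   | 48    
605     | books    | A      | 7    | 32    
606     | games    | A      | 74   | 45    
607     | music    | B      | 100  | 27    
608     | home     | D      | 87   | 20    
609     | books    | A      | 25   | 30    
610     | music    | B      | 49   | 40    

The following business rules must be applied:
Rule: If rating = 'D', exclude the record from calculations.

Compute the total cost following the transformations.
439

Step 1: Identify records where rating = 'D'
Step 2: The excluded records sum to 112
Step 3: Original total cost = 551
Step 4: Remaining total = 551 - 112 = 439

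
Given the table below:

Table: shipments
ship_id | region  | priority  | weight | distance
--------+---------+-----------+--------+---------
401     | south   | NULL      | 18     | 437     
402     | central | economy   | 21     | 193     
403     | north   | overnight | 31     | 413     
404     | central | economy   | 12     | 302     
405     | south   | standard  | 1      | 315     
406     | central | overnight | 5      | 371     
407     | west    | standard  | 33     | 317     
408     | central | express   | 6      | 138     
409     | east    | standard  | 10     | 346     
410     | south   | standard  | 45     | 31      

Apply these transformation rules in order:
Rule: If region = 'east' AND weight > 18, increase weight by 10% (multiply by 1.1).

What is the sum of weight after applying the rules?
182

Step 1: Find records where region = 'east' AND weight > 18
Step 2: 0 records match, summing to 0
Step 3: After multiplier: 0 × 1.1 = 0.0
Step 4: Unaffected records sum: 182
Step 5: Final sum = 0.0 + 182 = 182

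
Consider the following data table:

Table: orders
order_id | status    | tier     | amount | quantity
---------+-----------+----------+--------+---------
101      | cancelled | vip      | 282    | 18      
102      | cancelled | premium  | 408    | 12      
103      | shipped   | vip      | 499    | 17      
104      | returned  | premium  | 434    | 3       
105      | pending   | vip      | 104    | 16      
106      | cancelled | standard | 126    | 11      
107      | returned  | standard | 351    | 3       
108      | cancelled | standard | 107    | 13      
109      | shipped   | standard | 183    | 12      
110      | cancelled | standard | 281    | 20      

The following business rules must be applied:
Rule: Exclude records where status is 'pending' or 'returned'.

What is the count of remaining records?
7

Step 1: Count records to exclude
  - 1 (pending) + 2 (returned) = 3 records
Step 2: Total records: 10
Step 3: Remaining = 10 - 3 = 7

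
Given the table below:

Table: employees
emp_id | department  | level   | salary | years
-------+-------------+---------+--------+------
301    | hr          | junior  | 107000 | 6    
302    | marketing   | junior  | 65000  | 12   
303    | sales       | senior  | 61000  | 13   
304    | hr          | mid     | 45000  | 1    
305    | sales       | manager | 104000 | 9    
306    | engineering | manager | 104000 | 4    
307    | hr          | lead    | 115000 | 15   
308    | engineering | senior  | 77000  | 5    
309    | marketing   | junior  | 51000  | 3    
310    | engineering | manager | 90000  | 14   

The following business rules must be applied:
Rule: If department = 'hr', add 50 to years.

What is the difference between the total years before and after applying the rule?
150

Step 1: Original sum of years = 82
Step 2: 3 records have department = 'hr'
Step 3: Each affected record changes by 50
Step 4: Total change = 3 × 50 = 150
Step 5: New sum = 82 + 150 = 232
Step 6: Difference = |232 - 82| = 150
        (Sum increased by 150)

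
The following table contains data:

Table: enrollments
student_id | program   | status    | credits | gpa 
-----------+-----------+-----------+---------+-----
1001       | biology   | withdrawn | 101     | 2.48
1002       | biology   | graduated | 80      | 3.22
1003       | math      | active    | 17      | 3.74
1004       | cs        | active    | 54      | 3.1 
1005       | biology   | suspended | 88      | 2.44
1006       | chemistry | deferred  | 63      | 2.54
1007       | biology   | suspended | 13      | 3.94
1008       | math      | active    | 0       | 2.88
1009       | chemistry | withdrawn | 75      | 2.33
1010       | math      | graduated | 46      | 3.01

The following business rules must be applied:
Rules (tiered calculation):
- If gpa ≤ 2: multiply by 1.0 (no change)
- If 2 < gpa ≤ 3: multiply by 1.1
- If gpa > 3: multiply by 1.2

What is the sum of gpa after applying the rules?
34.35

Step 1: Tier 1 (gpa ≤ 2): 0 records, sum = 0 × 1.0 = 0.0
Step 2: Tier 2 (2 < gpa ≤ 3): 5 records, sum = 12.67 × 1.1 = 13.94
Step 3: Tier 3 (gpa > 3): 5 records, sum = 17.01 × 1.2 = 20.41
Step 4: Final sum = 0.0 + 13.94 + 20.41 = 34.35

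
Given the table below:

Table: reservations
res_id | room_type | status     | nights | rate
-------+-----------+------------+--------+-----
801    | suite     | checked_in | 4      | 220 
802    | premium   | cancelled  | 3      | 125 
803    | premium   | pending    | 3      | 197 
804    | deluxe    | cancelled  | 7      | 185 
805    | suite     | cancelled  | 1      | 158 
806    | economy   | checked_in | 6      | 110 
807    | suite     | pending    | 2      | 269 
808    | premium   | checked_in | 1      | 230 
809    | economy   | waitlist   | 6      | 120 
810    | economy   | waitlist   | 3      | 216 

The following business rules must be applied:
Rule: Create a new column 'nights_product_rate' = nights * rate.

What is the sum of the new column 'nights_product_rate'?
6095

Step 1: For each record, compute nights * rate
Example calculations:
  4 * 220 = 880
  3 * 125 = 375
  3 * 197 = 591
  ...
Step 2: Sum all derived values
Step 3: Total = 6095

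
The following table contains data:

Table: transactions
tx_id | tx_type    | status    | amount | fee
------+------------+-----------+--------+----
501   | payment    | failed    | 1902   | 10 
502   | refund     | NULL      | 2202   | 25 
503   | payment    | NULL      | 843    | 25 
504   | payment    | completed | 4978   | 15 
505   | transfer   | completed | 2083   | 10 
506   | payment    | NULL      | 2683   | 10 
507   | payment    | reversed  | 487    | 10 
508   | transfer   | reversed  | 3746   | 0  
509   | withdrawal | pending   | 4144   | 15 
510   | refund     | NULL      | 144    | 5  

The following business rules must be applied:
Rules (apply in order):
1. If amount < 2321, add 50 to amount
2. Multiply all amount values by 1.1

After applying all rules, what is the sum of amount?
25863.2

Step 1: Apply Rule 1 - Add 50 to records with amount < 2321
  - 6 records affected: 7661 + (6 × 50) = 7961
  - Unaffected records: 15551
  - Sum after Rule 1: 23512
Step 2: Apply Rule 2 - Multiply all by 1.1
  - 23512 × 1.1 = 25863.2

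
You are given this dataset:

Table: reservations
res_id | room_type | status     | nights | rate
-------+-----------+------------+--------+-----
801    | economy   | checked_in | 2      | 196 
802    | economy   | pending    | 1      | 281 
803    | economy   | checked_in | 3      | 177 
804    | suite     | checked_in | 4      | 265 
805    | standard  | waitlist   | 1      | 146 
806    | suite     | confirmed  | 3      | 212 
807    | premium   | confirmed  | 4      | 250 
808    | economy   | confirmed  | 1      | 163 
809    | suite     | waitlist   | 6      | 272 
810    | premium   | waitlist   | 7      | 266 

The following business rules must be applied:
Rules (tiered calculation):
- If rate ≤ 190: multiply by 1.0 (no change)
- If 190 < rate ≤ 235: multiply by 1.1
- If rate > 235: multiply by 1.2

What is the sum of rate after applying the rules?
2535.6

Step 1: Tier 1 (rate ≤ 190): 3 records, sum = 486 × 1.0 = 486.0
Step 2: Tier 2 (190 < rate ≤ 235): 2 records, sum = 408 × 1.1 = 448.8
Step 3: Tier 3 (rate > 235): 5 records, sum = 1334 × 1.2 = 1600.8
Step 4: Final sum = 486.0 + 448.8 + 1600.8 = 2535.6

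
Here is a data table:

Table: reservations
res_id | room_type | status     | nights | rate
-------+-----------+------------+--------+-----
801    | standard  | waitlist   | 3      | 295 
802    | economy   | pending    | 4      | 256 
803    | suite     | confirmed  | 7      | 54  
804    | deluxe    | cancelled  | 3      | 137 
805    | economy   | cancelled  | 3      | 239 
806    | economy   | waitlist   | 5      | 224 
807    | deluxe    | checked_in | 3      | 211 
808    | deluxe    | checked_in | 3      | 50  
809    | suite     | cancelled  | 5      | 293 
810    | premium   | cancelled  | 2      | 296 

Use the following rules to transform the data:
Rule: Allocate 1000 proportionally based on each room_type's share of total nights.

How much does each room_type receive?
deluxe: 236.84, economy: 315.79, premium: 52.63, standard: 78.95, suite: 315.79

Step 1: Calculate total nights = 38
Step 2: Calculate each room_type's proportion:
  deluxe: 9/38 = 23.68% → 236.84
  economy: 12/38 = 31.58% → 315.79
  premium: 2/38 = 5.26% → 52.63
  standard: 3/38 = 7.89% → 78.95
  suite: 12/38 = 31.58% → 315.79
Step 3: Verify: sum of allocations ≈ 1000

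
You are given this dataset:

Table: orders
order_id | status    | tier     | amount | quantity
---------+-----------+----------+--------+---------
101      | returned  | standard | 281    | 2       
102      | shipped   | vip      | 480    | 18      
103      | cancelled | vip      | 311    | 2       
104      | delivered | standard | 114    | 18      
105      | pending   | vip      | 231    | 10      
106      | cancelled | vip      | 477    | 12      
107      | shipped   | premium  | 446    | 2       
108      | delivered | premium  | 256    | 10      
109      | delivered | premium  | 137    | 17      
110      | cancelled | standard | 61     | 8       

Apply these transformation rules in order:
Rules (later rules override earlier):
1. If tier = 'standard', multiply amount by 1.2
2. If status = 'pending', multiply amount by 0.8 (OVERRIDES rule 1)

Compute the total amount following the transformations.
2839.0

Step 1: Rule 2 takes priority for records with status = 'pending'
  - 1 records: 231 × 0.8 = 184.8
Step 2: Rule 1 applies to remaining records with tier = 'standard'
  - 3 records: 456 × 1.2 = 547.2
Step 3: Other records unchanged: 2107
Step 4: Final sum = 184.8 + 547.2 + 2107 = 2839.0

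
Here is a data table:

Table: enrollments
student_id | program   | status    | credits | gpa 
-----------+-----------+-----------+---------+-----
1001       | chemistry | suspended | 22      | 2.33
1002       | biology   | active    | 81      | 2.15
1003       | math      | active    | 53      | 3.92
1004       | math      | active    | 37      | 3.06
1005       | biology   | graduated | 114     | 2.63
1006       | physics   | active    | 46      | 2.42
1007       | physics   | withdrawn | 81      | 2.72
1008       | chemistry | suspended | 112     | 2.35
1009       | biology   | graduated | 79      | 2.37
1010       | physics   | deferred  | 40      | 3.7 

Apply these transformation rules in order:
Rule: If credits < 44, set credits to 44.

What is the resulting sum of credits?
698

Step 1: 3 records have credits < 44
Step 2: These records originally summed to 99
Step 3: After setting to minimum: 3 × 44 = 132
Step 4: Unaffected records sum: 566
Step 5: Final sum = 132 + 566 = 698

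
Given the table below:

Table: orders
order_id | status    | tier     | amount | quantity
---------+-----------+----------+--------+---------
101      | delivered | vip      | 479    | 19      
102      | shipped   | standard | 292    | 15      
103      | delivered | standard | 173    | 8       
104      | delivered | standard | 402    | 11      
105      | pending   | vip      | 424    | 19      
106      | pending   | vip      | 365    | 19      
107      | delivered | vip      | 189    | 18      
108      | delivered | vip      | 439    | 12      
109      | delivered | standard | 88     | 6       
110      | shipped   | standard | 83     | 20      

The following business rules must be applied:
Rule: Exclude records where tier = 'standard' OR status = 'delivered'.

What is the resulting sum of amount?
789

Step 1: Find records where tier = 'standard' OR status = 'delivered'
Step 2: 8 records match, summing to 2145
Step 3: Original sum: 2934
Step 4: Remaining sum = 2934 - 2145 = 789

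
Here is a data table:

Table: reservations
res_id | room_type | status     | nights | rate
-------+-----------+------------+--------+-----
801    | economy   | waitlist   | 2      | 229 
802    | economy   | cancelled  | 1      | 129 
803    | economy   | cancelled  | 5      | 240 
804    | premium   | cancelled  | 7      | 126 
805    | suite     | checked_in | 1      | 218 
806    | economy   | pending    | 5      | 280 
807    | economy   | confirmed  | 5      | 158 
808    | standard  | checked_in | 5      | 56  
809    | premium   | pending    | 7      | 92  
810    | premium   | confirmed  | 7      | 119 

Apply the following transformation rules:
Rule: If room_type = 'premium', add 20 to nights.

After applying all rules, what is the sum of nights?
105

Step 1: Count records where room_type = 'premium': 3
Step 2: Total bonus added: 3 × 20 = 60
Step 3: Original sum of nights: 45
Step 4: Final sum = 45 + 60 = 105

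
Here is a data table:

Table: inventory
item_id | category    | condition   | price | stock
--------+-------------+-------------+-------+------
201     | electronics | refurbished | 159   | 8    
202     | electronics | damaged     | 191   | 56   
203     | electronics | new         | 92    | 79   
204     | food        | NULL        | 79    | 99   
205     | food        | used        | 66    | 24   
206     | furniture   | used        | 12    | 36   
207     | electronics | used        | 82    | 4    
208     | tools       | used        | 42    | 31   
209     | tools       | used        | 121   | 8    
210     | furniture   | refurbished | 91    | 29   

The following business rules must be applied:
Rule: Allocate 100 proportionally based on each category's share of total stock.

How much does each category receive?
electronics: 39.3, food: 32.89, furniture: 17.38, tools: 10.43

Step 1: Calculate total stock = 374
Step 2: Calculate each category's proportion:
  electronics: 147/374 = 39.30% → 39.3
  food: 123/374 = 32.89% → 32.89
  furniture: 65/374 = 17.38% → 17.38
  tools: 39/374 = 10.43% → 10.43
Step 3: Verify: sum of allocations ≈ 100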